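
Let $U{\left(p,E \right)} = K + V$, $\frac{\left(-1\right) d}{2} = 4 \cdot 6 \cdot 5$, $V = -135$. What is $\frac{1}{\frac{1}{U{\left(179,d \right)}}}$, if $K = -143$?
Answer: $-278$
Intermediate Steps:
$d = -240$ ($d = - 2 \cdot 4 \cdot 6 \cdot 5 = - 2 \cdot 24 \cdot 5 = \left(-2\right) 120 = -240$)
$U{\left(p,E \right)} = -278$ ($U{\left(p,E \right)} = -143 - 135 = -278$)
$\frac{1}{\frac{1}{U{\left(179,d \right)}}} = \frac{1}{\frac{1}{-278}} = \frac{1}{- \frac{1}{278}} = -278$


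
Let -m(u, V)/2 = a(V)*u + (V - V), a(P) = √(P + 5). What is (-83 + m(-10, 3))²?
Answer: 10089 - 6640*√2 ≈ 698.62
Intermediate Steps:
a(P) = √(5 + P)
m(u, V) = -2*u*√(5 + V) (m(u, V) = -2*(√(5 + V)*u + (V - V)) = -2*(u*√(5 + V) + 0) = -2*u*√(5 + V))
(-83 + m(-10, 3))² = (-83 - 2*(-10)*√(5 + 3))² = (-83 - 2*(-10)*√8)² = (-83 - 2*(-10)*2*√2)² = (-83 + 40*√2)²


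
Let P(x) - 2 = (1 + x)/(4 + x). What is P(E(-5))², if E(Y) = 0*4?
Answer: 81/16 ≈ 5.0625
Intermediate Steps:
E(Y) = 0
P(x) = 2 + (1 + x)/(4 + x)
P(E(-5))² = (3*(3 + 0)/(4 + 0))² = (3*3/4)² = (3*(¼)*3)² = (9/4)² = 81/16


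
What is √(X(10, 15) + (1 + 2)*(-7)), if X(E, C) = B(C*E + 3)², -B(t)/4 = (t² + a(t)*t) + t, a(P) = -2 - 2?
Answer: √8427239979 ≈ 91800.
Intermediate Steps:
a(P) = -4
B(t) = -4*t² + 12*t (B(t) = -4*((t² - 4*t) + t) = -4*(t² - 3*t) = -4*t² + 12*t)
X(E, C) = 16*C²*E²*(3 + C*E)² (X(E, C) = (4*(C*E + 3)*(3 - (C*E + 3)))² = (4*(3 + C*E)*(3 - (3 + C*E)))² = (4*(3 + C*E)*(3 + (-3 - C*E)))² = (4*(3 + C*E)*(-C*E))² = (-4*C*E*(3 + C*E))² = 16*C²*E²*(3 + C*E)²)
√(X(10, 15) + (1 + 2)*(-7)) = √(16*15²*10²*(3 + 15*10)² + (1 + 2)*(-7)) = √(16*225*100*(3 + 150)² + 3*(-7)) = √(16*225*100*153² - 21) = √(16*225*100*23409 - 21) = √(8427240000 - 21) = √8427239979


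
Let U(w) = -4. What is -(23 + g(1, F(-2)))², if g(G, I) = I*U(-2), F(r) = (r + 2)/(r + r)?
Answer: -529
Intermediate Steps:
F(r) = (2 + r)/(2*r) (F(r) = (2 + r)/((2*r)) = (2 + r)*(1/(2*r)) = (2 + r)/(2*r))
g(G, I) = -4*I (g(G, I) = I*(-4) = -4*I)
-(23 + g(1, F(-2)))² = -(23 - 2*(2 - 2)/(-2))² = -(23 - 2*(-1)*0/2)² = -(23 - 4*0)² = -(23 + 0)² = -1*23² = -1*529 = -529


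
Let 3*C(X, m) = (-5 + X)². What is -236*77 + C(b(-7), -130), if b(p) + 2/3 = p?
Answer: -489200/27 ≈ -18119.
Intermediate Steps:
b(p) = -⅔ + p
C(X, m) = (-5 + X)²/3
-236*77 + C(b(-7), -130) = -236*77 + (-5 + (-⅔ - 7))²/3 = -18172 + (-5 - 23/3)²/3 = -18172 + (-38/3)²/3 = -18172 + (⅓)*(1444/9) = -18172 + 1444/27 = -489200/27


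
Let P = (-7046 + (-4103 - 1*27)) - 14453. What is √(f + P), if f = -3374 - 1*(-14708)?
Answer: I*√14295 ≈ 119.56*I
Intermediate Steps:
f = 11334 (f = -3374 + 14708 = 11334)
P = -25629 (P = (-7046 + (-4103 - 27)) - 14453 = (-7046 - 4130) - 14453 = -11176 - 14453 = -25629)
√(f + P) = √(11334 - 25629) = √(-14295) = I*√14295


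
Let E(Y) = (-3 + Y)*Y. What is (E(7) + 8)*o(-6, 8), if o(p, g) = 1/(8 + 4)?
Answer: 3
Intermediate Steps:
E(Y) = Y*(-3 + Y)
o(p, g) = 1/12
(E(7) + 8)*o(-6, 8) = (7*(-3 + 7) + 8)*(1/12) = (7*4 + 8)*(1/12) = (28 + 8)*(1/12) = 36*(1/12) = 3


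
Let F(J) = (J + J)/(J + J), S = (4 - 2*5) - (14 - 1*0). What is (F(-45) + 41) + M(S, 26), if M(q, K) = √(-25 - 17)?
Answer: 42 + I*√42 ≈ 42.0 + 6.4807*I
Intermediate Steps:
S = -20 (S = (4 - 10) - (14 + 0) = -6 - 1*14 = -6 - 14 = -20)
M(q, K) = I*√42 (M(q, K) = √(-42) = I*√42)
F(J) = 1 (F(J) = (2*J)/((2*J)) = (2*J)*(1/(2*J)) = 1)
(F(-45) + 41) + M(S, 26) = (1 + 41) + I*√42 = 42 + I*√42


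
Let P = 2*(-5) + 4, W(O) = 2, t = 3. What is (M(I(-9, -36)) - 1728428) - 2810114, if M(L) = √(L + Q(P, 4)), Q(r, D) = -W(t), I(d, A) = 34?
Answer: -4538542 + 4*√2 ≈ -4.5385e+6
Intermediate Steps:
P = -6 (P = -10 + 4 = -6)
Q(r, D) = -2 (Q(r, D) = -1*2 = -2)
M(L) = √(-2 + L) (M(L) = √(L - 2) = √(-2 + L))
(M(I(-9, -36)) - 1728428) - 2810114 = (√(-2 + 34) - 1728428) - 2810114 = (√32 - 1728428) - 2810114 = (4*√2 - 1728428) - 2810114 = (-1728428 + 4*√2) - 2810114 = -4538542 + 4*√2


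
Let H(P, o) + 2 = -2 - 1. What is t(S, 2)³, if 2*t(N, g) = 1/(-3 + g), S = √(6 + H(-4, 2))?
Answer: -⅛ ≈ -0.12500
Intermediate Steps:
H(P, o) = -5 (H(P, o) = -2 + (-2 - 1) = -2 - 3 = -5)
S = 1 (S = √(6 - 5) = √1 = 1)
t(N, g) = 1/(2*(-3 + g))
t(S, 2)³ = (1/(2*(-3 + 2)))³ = ((½)/(-1))³ = ((½)*(-1))³ = (-½)³ = -⅛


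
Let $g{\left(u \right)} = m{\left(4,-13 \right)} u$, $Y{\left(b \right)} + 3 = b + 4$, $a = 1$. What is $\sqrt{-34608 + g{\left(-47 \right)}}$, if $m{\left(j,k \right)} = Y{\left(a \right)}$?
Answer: $i \sqrt{34702} \approx 186.28 i$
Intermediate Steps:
$Y{\left(b \right)} = 1 + b$ ($Y{\left(b \right)} = -3 + \left(b + 4\right) = -3 + \left(4 + b\right) = 1 + b$)
$m{\left(j,k \right)} = 2$ ($m{\left(j,k \right)} = 1 + 1 = 2$)
$g{\left(u \right)} = 2 u$
$\sqrt{-34608 + g{\left(-47 \right)}} = \sqrt{-34608 + 2 \left(-47\right)} = \sqrt{-34608 - 94} = \sqrt{-34702} = i \sqrt{34702}$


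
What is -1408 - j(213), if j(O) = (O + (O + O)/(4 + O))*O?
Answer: -10241347/217 ≈ -47195.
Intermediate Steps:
j(O) = O*(O + 2*O/(4 + O)) (j(O) = (O + (2*O)/(4 + O))*O = (O + 2*O/(4 + O))*O = O*(O + 2*O/(4 + O)))
-1408 - j(213) = -1408 - 213**2*(6 + 213)/(4 + 213) = -1408 - 45369*219/217 = -1408 - 1*9935811/217 = -1408 - 9935811/217 = -10241347/217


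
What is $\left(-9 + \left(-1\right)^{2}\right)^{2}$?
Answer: $64$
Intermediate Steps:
$\left(-9 + \left(-1\right)^{2}\right)^{2} = \left(-9 + 1\right)^{2} = \left(-8\right)^{2} = 64$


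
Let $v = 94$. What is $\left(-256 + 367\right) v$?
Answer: $10434$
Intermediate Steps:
$\left(-256 + 367\right) v = \left(-256 + 367\right) 94 = 111 \cdot 94 = 10434$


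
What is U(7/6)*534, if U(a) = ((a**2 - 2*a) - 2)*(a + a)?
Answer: -66661/18 ≈ -3703.4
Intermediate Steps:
U(a) = 2*a*(-2 + a**2 - 2*a) (U(a) = (-2 + a**2 - 2*a)*(2*a) = 2*a*(-2 + a**2 - 2*a))
U(7/6)*534 = (2*(7/6)*(-2 + (7/6)**2 - 14/6))*534 = (2*(7*(1/6))*(-2 + (7*(1/6))**2 - 14/6))*534 = (2*(7/6)*(-2 + (7/6)**2 - 2*7/6))*534 = (2*(7/6)*(-2 + 49/36 - 7/3))*534 = (2*(7/6)*(-107/36))*534 = -749/108*534 = -66661/18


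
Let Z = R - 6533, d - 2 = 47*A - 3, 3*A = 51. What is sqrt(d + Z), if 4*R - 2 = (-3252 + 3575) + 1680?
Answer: I*sqrt(20935)/2 ≈ 72.345*I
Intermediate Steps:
A = 17 (A = (1/3)*51 = 17)
R = 2005/4 (R = 1/2 + ((-3252 + 3575) + 1680)/4 = 1/2 + (323 + 1680)/4 = 1/2 + (1/4)*2003 = 1/2 + 2003/4 = 2005/4 ≈ 501.25)
d = 798 (d = 2 + (47*17 - 3) = 2 + (799 - 3) = 2 + 796 = 798)
Z = -24127/4 (Z = 2005/4 - 6533 = -24127/4 ≈ -6031.8)
sqrt(d + Z) = sqrt(798 - 24127/4) = sqrt(-20935/4) = I*sqrt(20935)/2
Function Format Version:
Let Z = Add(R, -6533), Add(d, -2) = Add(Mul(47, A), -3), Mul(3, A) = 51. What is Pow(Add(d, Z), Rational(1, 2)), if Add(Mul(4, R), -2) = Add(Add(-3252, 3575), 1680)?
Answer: Mul(Rational(1, 2), I, Pow(20935, Rational(1, 2))) ≈ Mul(72.345, I)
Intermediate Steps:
A = 17 (A = Mul(Rational(1, 3), 51) = 17)
R = Rational(2005, 4) (R = Add(Rational(1, 2), Mul(Rational(1, 4), Add(Add(-3252, 3575), 1680))) = Add(Rational(1, 2), Mul(Rational(1, 4), Add(323, 1680))) = Add(Rational(1, 2), Mul(Rational(1, 4), 2003)) = Add(Rational(1, 2), Rational(2003, 4)) = Rational(2005, 4) ≈ 501.25)
d = 798 (d = Add(2, Add(Mul(47, 17), -3)) = Add(2, Add(799, -3)) = Add(2, 796) = 798)
Z = Rational(-24127, 4) (Z = Add(Rational(2005, 4), -6533) = Rational(-24127, 4) ≈ -6031.8)
Pow(Add(d, Z), Rational(1, 2)) = Pow(Add(798, Rational(-24127, 4)), Rational(1, 2)) = Pow(Rational(-20935, 4), Rational(1, 2)) = Mul(Rational(1, 2), I, Pow(20935, Rational(1, 2)))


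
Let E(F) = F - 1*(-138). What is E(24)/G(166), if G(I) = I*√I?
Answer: 81*√166/13778 ≈ 0.075745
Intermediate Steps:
G(I) = I^(3/2)
E(F) = 138 + F (E(F) = F + 138 = 138 + F)
E(24)/G(166) = (138 + 24)/(166^(3/2)) = 162/((166*√166)) = 162*(√166/27556) = 81*√166/13778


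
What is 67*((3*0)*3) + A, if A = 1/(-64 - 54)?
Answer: -1/118 ≈ -0.0084746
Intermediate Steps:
A = -1/118 (A = 1/(-118) = -1/118 ≈ -0.0084746)
67*((3*0)*3) + A = 67*((3*0)*3) - 1/118 = 67*(0*3) - 1/118 = 67*0 - 1/118 = 0 - 1/118 = -1/118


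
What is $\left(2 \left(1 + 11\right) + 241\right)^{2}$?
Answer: $70225$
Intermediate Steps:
$\left(2 \left(1 + 11\right) + 241\right)^{2} = \left(2 \cdot 12 + 241\right)^{2} = \left(24 + 241\right)^{2} = 265^{2} = 70225$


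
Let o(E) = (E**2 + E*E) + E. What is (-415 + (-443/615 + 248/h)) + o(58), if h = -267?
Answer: 116208806/18245 ≈ 6369.4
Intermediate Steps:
o(E) = E + 2*E**2 (o(E) = (E**2 + E**2) + E = 2*E**2 + E = E + 2*E**2)
(-415 + (-443/615 + 248/h)) + o(58) = (-415 + (-443/615 + 248/(-267))) + 58*(1 + 2*58) = (-415 + (-443*1/615 + 248*(-1/267))) + 58*(1 + 116) = (-415 + (-443/615 - 248/267)) + 58*117 = (-415 - 30089/18245) + 6786 = -7601764/18245 + 6786 = 116208806/18245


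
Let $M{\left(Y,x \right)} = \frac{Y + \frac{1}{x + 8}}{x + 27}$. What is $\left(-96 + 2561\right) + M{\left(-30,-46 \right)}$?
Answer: $\frac{1780871}{722} \approx 2466.6$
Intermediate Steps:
$M{\left(Y,x \right)} = \frac{Y + \frac{1}{8 + x}}{27 + x}$
$\left(-96 + 2561\right) + M{\left(-30,-46 \right)} = \left(-96 + 2561\right) + \frac{1 + 8 \left(-30\right) - -1380}{216 + \left(-46\right)^{2} + 35 \left(-46\right)} = 2465 + \frac{1 - 240 + 1380}{216 + 2116 - 1610} = 2465 + \frac{1}{722} \cdot 1141 = 2465 + \frac{1141}{722} = \frac{1780871}{722}$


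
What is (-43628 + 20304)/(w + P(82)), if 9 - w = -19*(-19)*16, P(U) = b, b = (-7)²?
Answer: 11662/2859 ≈ 4.0790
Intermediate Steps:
b = 49
P(U) = 49
w = -5767 (w = 9 - (-19*(-19))*16 = 9 - 361*16 = 9 - 1*5776 = 9 - 5776 = -5767)
(-43628 + 20304)/(w + P(82)) = (-43628 + 20304)/(-5767 + 49) = -23324/(-5718) = -23324*(-1/5718) = 11662/2859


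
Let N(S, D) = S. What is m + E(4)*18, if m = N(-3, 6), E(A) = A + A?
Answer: 141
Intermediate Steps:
E(A) = 2*A
m = -3
m + E(4)*18 = -3 + (2*4)*18 = -3 + 8*18 = -3 + 144 = 141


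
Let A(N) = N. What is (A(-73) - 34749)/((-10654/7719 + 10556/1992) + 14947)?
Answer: -179194012/76937429 ≈ -2.3291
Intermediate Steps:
(A(-73) - 34749)/((-10654/7719 + 10556/1992) + 14947) = (-73 - 34749)/((-10654/7719 + 10556/1992) + 14947) = -34822/((-10654*1/7719 + 10556*(1/1992)) + 14947) = -34822/((-10654/7719 + 2639/498) + 14947) = -34822/(20167/5146 + 14947) = -34822/76937429/5146 = -34822*5146/76937429 = -179194012/76937429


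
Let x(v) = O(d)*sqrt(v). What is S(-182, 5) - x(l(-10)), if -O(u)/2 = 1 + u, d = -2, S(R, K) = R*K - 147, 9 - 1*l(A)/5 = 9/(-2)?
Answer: -1057 - 3*sqrt(30) ≈ -1073.4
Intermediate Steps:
l(A) = 135/2 (l(A) = 45 - 45/(-2) = 45 - 45*(-1)/2 = 45 - 5*(-9/2) = 45 + 45/2 = 135/2)
S(R, K) = -147 + K*R (S(R, K) = K*R - 147 = -147 + K*R)
O(u) = -2 - 2*u (O(u) = -2*(1 + u) = -2 - 2*u)
x(v) = 2*sqrt(v) (x(v) = (-2 - 2*(-2))*sqrt(v) = (-2 + 4)*sqrt(v) = 2*sqrt(v))
S(-182, 5) - x(l(-10)) = (-147 + 5*(-182)) - 2*sqrt(135/2) = (-147 - 910) - 2*3*sqrt(30)/2 = -1057 - 3*sqrt(30)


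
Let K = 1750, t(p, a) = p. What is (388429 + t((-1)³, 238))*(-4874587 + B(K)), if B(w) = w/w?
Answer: -1893425690808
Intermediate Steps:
B(w) = 1
(388429 + t((-1)³, 238))*(-4874587 + B(K)) = (388429 + (-1)³)*(-4874587 + 1) = (388429 - 1)*(-4874586) = 388428*(-4874586) = -1893425690808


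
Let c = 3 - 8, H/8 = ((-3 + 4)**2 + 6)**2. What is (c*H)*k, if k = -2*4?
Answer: 15680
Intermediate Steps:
k = -8
H = 392 (H = 8*((-3 + 4)**2 + 6)**2 = 8*(1**2 + 6)**2 = 8*(1 + 6)**2 = 8*7**2 = 8*49 = 392)
c = -5
(c*H)*k = -5*392*(-8) = -1960*(-8) = 15680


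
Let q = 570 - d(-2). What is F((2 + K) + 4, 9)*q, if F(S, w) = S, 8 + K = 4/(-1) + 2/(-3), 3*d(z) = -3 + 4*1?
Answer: -34180/9 ≈ -3797.8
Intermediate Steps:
d(z) = ⅓ (d(z) = (-3 + 4*1)/3 = (-3 + 4)/3 = (⅓)*1 = ⅓)
K = -38/3 (K = -8 + (4/(-1) + 2/(-3)) = -8 + (4*(-1) + 2*(-⅓)) = -8 + (-4 - ⅔) = -8 - 14/3 = -38/3 ≈ -12.667)
q = 1709/3 (q = 570 - 1*⅓ = 570 - ⅓ = 1709/3 ≈ 569.67)
F((2 + K) + 4, 9)*q = ((2 - 38/3) + 4)*(1709/3) = (-32/3 + 4)*(1709/3) = -20/3*1709/3 = -34180/9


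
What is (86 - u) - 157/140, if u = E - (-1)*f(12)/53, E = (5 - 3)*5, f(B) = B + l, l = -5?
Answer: 554619/7420 ≈ 74.746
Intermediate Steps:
f(B) = -5 + B (f(B) = B - 5 = -5 + B)
E = 10 (E = 2*5 = 10)
u = 537/53 (u = 10 - (-1)*(-5 + 12)/53 = 10 - (-1)*7*(1/53) = 10 - (-1)*7/53 = 10 - 1*(-7/53) = 10 + 7/53 = 537/53 ≈ 10.132)
(86 - u) - 157/140 = (86 - 1*537/53) - 157/140 = (86 - 537/53) - 157*1/140 = 4021/53 - 157/140 = 554619/7420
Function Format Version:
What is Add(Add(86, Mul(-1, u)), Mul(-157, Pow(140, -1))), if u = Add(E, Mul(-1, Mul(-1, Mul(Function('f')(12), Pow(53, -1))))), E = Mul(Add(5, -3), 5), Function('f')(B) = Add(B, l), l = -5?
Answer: Rational(554619, 7420) ≈ 74.746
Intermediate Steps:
Function('f')(B) = Add(-5, B) (Function('f')(B) = Add(B, -5) = Add(-5, B))
E = 10 (E = Mul(2, 5) = 10)
u = Rational(537, 53) (u = Add(10, Mul(-1, Mul(-1, Mul(Add(-5, 12), Pow(53, -1))))) = Add(10, Mul(-1, Mul(-1, Mul(7, Rational(1, 53))))) = Add(10, Mul(-1, Mul(-1, Rational(7, 53)))) = Add(10, Mul(-1, Rational(-7, 53))) = Add(10, Rational(7, 53)) = Rational(537, 53) ≈ 10.132)
Add(Add(86, Mul(-1, u)), Mul(-157, Pow(140, -1))) = Add(Add(86, Mul(-1, Rational(537, 53))), Mul(-157, Pow(140, -1))) = Add(Add(86, Rational(-537, 53)), Mul(-157, Rational(1, 140))) = Add(Rational(4021, 53), Rational(-157, 140)) = Rational(554619, 7420)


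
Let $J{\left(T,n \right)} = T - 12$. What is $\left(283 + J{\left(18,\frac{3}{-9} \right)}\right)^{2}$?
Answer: $83521$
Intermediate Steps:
$J{\left(T,n \right)} = -12 + T$
$\left(283 + J{\left(18,\frac{3}{-9} \right)}\right)^{2} = \left(283 + \left(-12 + 18\right)\right)^{2} = \left(283 + 6\right)^{2} = 289^{2} = 83521$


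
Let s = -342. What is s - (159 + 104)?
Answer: -605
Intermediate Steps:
s - (159 + 104) = -342 - (159 + 104) = -342 - 1*263 = -342 - 263 = -605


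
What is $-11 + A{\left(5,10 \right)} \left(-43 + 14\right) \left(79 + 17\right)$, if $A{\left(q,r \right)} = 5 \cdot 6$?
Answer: $-83531$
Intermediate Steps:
$A{\left(q,r \right)} = 30$
$-11 + A{\left(5,10 \right)} \left(-43 + 14\right) \left(79 + 17\right) = -11 + 30 \left(-43 + 14\right) \left(79 + 17\right) = -11 + 30 \left(\left(-29\right) 96\right) = -11 + 30 \left(-2784\right) = -11 - 83520 = -83531$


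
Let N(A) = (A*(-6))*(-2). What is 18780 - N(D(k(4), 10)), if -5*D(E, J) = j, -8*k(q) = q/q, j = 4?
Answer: 93948/5 ≈ 18790.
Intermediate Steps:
k(q) = -⅛ (k(q) = -q/(8*q) = -⅛*1 = -⅛)
D(E, J) = -⅘ (D(E, J) = -⅕*4 = -⅘)
N(A) = 12*A (N(A) = -6*A*(-2) = 12*A)
18780 - N(D(k(4), 10)) = 18780 - 12*(-4)/5 = 18780 - 1*(-48/5) = 18780 + 48/5 = 93948/5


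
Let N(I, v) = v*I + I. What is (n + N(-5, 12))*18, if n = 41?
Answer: -432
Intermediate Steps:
N(I, v) = I + I*v (N(I, v) = I*v + I = I + I*v)
(n + N(-5, 12))*18 = (41 - 5*(1 + 12))*18 = (41 - 5*13)*18 = (41 - 65)*18 = -24*18 = -432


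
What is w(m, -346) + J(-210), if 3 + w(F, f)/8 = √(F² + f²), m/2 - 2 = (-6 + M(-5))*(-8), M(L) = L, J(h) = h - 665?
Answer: -899 + 16*√38029 ≈ 2221.2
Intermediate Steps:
J(h) = -665 + h
m = 180 (m = 4 + 2*((-6 - 5)*(-8)) = 4 + 2*(-11*(-8)) = 4 + 2*88 = 4 + 176 = 180)
w(F, f) = -24 + 8*√(F² + f²)
w(m, -346) + J(-210) = (-24 + 8*√(180² + (-346)²)) + (-665 - 210) = (-24 + 8*√(32400 + 119716)) - 875 = (-24 + 8*√152116) - 875 = (-24 + 8*(2*√38029)) - 875 = (-24 + 16*√38029) - 875 = -899 + 16*√38029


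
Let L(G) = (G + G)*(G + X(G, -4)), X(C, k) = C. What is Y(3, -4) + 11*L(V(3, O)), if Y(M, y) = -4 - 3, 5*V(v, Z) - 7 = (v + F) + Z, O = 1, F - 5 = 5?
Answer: 19229/25 ≈ 769.16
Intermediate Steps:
F = 10 (F = 5 + 5 = 10)
V(v, Z) = 17/5 + Z/5 + v/5 (V(v, Z) = 7/5 + ((v + 10) + Z)/5 = 7/5 + ((10 + v) + Z)/5 = 7/5 + (10 + Z + v)/5 = 7/5 + (2 + Z/5 + v/5) = 17/5 + Z/5 + v/5)
Y(M, y) = -7
L(G) = 4*G**2 (L(G) = (G + G)*(G + G) = (2*G)*(2*G) = 4*G**2)
Y(3, -4) + 11*L(V(3, O)) = -7 + 11*(4*(17/5 + (1/5)*1 + (1/5)*3)**2) = -7 + 11*(4*(17/5 + 1/5 + 3/5)**2) = -7 + 11*(4*(21/5)**2) = -7 + 11*(4*(441/25)) = -7 + 11*(1764/25) = -7 + 19404/25 = 19229/25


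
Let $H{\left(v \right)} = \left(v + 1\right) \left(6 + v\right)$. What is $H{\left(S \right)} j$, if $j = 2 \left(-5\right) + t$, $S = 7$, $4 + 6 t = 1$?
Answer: $-1092$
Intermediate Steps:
$t = - \frac{1}{2}$ ($t = - \frac{2}{3} + \frac{1}{6} \cdot 1 = - \frac{2}{3} + \frac{1}{6} = - \frac{1}{2} \approx -0.5$)
$H{\left(v \right)} = \left(1 + v\right) \left(6 + v\right)$
$j = - \frac{21}{2}$ ($j = 2 \left(-5\right) - \frac{1}{2} = -10 - \frac{1}{2} = - \frac{21}{2} \approx -10.5$)
$H{\left(S \right)} j = \left(6 + 7^{2} + 7 \cdot 7\right) \left(- \frac{21}{2}\right) = \left(6 + 49 + 49\right) \left(- \frac{21}{2}\right) = 104 \left(- \frac{21}{2}\right) = -1092$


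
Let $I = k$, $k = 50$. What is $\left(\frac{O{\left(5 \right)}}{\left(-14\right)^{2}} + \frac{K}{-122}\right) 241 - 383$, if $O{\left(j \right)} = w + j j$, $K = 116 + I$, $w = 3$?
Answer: $- \frac{288861}{427} \approx -676.49$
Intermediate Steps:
$I = 50$
$K = 166$ ($K = 116 + 50 = 166$)
$O{\left(j \right)} = 3 + j^{2}$ ($O{\left(j \right)} = 3 + j j = 3 + j^{2}$)
$\left(\frac{O{\left(5 \right)}}{\left(-14\right)^{2}} + \frac{K}{-122}\right) 241 - 383 = \left(\frac{3 + 5^{2}}{\left(-14\right)^{2}} + \frac{166}{-122}\right) 241 - 383 = \left(\frac{3 + 25}{196} + 166 \left(- \frac{1}{122}\right)\right) 241 - 383 = \left(28 \cdot \frac{1}{196} - \frac{83}{61}\right) 241 - 383 = \left(\frac{1}{7} - \frac{83}{61}\right) 241 - 383 = \left(- \frac{520}{427}\right) 241 - 383 = - \frac{125320}{427} - 383 = - \frac{288861}{427}$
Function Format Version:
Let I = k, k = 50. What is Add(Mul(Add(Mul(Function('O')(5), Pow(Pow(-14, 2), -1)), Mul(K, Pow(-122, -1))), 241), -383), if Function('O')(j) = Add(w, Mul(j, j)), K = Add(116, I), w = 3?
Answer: Rational(-288861, 427) ≈ -676.49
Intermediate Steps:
I = 50
K = 166 (K = Add(116, 50) = 166)
Function('O')(j) = Add(3, Pow(j, 2)) (Function('O')(j) = Add(3, Mul(j, j)) = Add(3, Pow(j, 2)))
Add(Mul(Add(Mul(Function('O')(5), Pow(Pow(-14, 2), -1)), Mul(K, Pow(-122, -1))), 241), -383) = Add(Mul(Add(Mul(Add(3, Pow(5, 2)), Pow(Pow(-14, 2), -1)), Mul(166, Pow(-122, -1))), 241), -383) = Add(Mul(Add(Mul(Add(3, 25), Pow(196, -1)), Mul(166, Rational(-1, 122))), 241), -383) = Add(Mul(Add(Mul(28, Rational(1, 196)), Rational(-83, 61)), 241), -383) = Add(Mul(Add(Rational(1, 7), Rational(-83, 61)), 241), -383) = Add(Mul(Rational(-520, 427), 241), -383) = Add(Rational(-125320, 427), -383) = Rational(-288861, 427)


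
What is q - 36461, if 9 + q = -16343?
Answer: -52813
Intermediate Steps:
q = -16352 (q = -9 - 16343 = -16352)
q - 36461 = -16352 - 36461 = -52813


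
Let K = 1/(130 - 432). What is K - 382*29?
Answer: -3345557/302 ≈ -11078.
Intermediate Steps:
K = -1/302 (K = 1/(-302) = -1/302 ≈ -0.0033113)
K - 382*29 = -1/302 - 382*29 = -1/302 - 11078 = -3345557/302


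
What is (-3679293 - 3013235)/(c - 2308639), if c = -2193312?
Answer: 6692528/4501951 ≈ 1.4866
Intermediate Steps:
(-3679293 - 3013235)/(c - 2308639) = (-3679293 - 3013235)/(-2193312 - 2308639) = -6692528/(-4501951) = -6692528*(-1/4501951) = 6692528/4501951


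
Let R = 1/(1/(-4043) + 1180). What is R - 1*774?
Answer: -3692547943/4770739 ≈ -774.00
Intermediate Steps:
R = 4043/4770739 (R = 1/(-1/4043 + 1180) = 1/(4770739/4043) = 4043/4770739 ≈ 0.00084746)
R - 1*774 = 4043/4770739 - 1*774 = 4043/4770739 - 774 = -3692547943/4770739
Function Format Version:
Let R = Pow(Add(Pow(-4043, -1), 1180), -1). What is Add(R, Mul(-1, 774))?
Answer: Rational(-3692547943, 4770739) ≈ -774.00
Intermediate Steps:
R = Rational(4043, 4770739) (R = Pow(Add(Rational(-1, 4043), 1180), -1) = Pow(Rational(4770739, 4043), -1) = Rational(4043, 4770739) ≈ 0.00084746)
Add(R, Mul(-1, 774)) = Add(Rational(4043, 4770739), Mul(-1, 774)) = Add(Rational(4043, 4770739), -774) = Rational(-3692547943, 4770739)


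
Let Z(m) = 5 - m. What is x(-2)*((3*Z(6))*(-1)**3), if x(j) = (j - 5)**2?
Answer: 147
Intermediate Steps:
x(j) = (-5 + j)**2
x(-2)*((3*Z(6))*(-1)**3) = (-5 - 2)**2*((3*(5 - 1*6))*(-1)**3) = (-7)**2*((3*(5 - 6))*(-1)) = 49*((3*(-1))*(-1)) = 49*(-3*(-1)) = 49*3 = 147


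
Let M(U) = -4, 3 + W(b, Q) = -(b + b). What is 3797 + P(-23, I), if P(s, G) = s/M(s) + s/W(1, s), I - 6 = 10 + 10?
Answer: 76147/20 ≈ 3807.4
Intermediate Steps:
W(b, Q) = -3 - 2*b (W(b, Q) = -3 - (b + b) = -3 - 2*b)
I = 26 (I = 6 + (10 + 10) = 6 + 20 = 26)
P(s, G) = -9*s/20 (P(s, G) = s/(-4) + s/(-3 - 2*1) = s*(-¼) + s/(-3 - 2) = -s/4 + s/(-5) = -s/4 + s*(-⅕) = -s/4 - s/5 = -9*s/20)
3797 + P(-23, I) = 3797 - 9/20*(-23) = 3797 + 207/20 = 76147/20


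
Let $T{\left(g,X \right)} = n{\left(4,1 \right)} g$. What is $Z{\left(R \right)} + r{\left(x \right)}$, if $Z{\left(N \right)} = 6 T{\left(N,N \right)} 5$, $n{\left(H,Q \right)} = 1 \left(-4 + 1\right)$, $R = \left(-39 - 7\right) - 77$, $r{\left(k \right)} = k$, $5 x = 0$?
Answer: $11070$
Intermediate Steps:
$x = 0$ ($x = \frac{1}{5} \cdot 0 = 0$)
$R = -123$ ($R = \left(-39 - 7\right) - 77 = -46 - 77 = -123$)
$n{\left(H,Q \right)} = -3$ ($n{\left(H,Q \right)} = 1 \left(-3\right) = -3$)
$T{\left(g,X \right)} = - 3 g$
$Z{\left(N \right)} = - 90 N$ ($Z{\left(N \right)} = 6 \left(- 3 N\right) 5 = - 18 N 5 = - 90 N$)
$Z{\left(R \right)} + r{\left(x \right)} = \left(-90\right) \left(-123\right) + 0 = 11070 + 0 = 11070$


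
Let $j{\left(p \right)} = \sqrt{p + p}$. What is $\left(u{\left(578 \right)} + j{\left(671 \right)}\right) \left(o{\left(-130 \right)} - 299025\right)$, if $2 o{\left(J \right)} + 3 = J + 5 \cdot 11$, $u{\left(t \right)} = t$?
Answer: $-172858992 - 299064 \sqrt{1342} \approx -1.8381 \cdot 10^{8}$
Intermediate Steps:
$j{\left(p \right)} = \sqrt{2} \sqrt{p}$ ($j{\left(p \right)} = \sqrt{2 p} = \sqrt{2} \sqrt{p}$)
$o{\left(J \right)} = 26 + \frac{J}{2}$ ($o{\left(J \right)} = - \frac{3}{2} + \frac{J + 5 \cdot 11}{2} = - \frac{3}{2} + \frac{J + 55}{2} = - \frac{3}{2} + \frac{55 + J}{2} = - \frac{3}{2} + \left(\frac{55}{2} + \frac{J}{2}\right) = 26 + \frac{J}{2}$)
$\left(u{\left(578 \right)} + j{\left(671 \right)}\right) \left(o{\left(-130 \right)} - 299025\right) = \left(578 + \sqrt{2} \sqrt{671}\right) \left(\left(26 + \frac{1}{2} \left(-130\right)\right) - 299025\right) = \left(578 + \sqrt{1342}\right) \left(\left(26 - 65\right) - 299025\right) = \left(578 + \sqrt{1342}\right) \left(-39 - 299025\right) = \left(578 + \sqrt{1342}\right) \left(-299064\right) = -172858992 - 299064 \sqrt{1342}$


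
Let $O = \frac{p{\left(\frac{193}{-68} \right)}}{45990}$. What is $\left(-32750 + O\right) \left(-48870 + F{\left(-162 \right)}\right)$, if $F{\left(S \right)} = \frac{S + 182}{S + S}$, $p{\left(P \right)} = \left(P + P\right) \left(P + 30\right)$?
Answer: $\frac{2756896679056208345}{1722527856} \approx 1.6005 \cdot 10^{9}$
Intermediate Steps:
$p{\left(P \right)} = 2 P \left(30 + P\right)$
$O = - \frac{356471}{106328880}$ ($O = \frac{2 \frac{193}{-68} \left(30 + \frac{193}{-68}\right)}{45990} = 2 \cdot 193 \left(- \frac{1}{68}\right) \left(30 + 193 \left(- \frac{1}{68}\right)\right) \frac{1}{45990} = 2 \left(- \frac{193}{68}\right) \left(30 - \frac{193}{68}\right) \frac{1}{45990} = 2 \left(- \frac{193}{68}\right) \frac{1847}{68} \cdot \frac{1}{45990} = \left(- \frac{356471}{2312}\right) \frac{1}{45990} = - \frac{356471}{106328880} \approx -0.0033525$)
$F{\left(S \right)} = \frac{182 + S}{2 S}$
$\left(-32750 + O\right) \left(-48870 + F{\left(-162 \right)}\right) = \left(-32750 - \frac{356471}{106328880}\right) \left(-48870 + \frac{182 - 162}{2 \left(-162\right)}\right) = - \frac{3482271176471 \left(-48870 + \frac{1}{2} \left(- \frac{1}{162}\right) 20\right)}{106328880} = - \frac{3482271176471 \left(-48870 - \frac{5}{81}\right)}{106328880} = \left(- \frac{3482271176471}{106328880}\right) \left(- \frac{3958475}{81}\right) = \frac{2756896679056208345}{1722527856}$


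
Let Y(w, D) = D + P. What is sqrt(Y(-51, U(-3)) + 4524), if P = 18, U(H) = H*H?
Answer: sqrt(4551) ≈ 67.461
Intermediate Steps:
U(H) = H**2
Y(w, D) = 18 + D (Y(w, D) = D + 18 = 18 + D)
sqrt(Y(-51, U(-3)) + 4524) = sqrt((18 + (-3)**2) + 4524) = sqrt((18 + 9) + 4524) = sqrt(27 + 4524) = sqrt(4551)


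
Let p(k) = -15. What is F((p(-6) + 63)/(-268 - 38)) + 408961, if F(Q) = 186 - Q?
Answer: 20866505/51 ≈ 4.0915e+5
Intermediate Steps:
F((p(-6) + 63)/(-268 - 38)) + 408961 = (186 - (-15 + 63)/(-268 - 38)) + 408961 = (186 - 48/(-306)) + 408961 = (186 - 48*(-1)/306) + 408961 = (186 - 1*(-8/51)) + 408961 = (186 + 8/51) + 408961 = 9494/51 + 408961 = 20866505/51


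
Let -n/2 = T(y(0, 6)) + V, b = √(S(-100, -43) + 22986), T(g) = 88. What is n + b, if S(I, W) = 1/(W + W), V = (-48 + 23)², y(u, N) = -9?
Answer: -1426 + √170004370/86 ≈ -1274.4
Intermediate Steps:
V = 625 (V = (-25)² = 625)
S(I, W) = 1/(2*W)
b = √170004370/86 (b = √((½)/(-43) + 22986) = √((½)*(-1/43) + 22986) = √(-1/86 + 22986) = √(1976795/86) = √170004370/86 ≈ 151.61)
n = -1426 (n = -2*(88 + 625) = -2*713 = -1426)
n + b = -1426 + √170004370/86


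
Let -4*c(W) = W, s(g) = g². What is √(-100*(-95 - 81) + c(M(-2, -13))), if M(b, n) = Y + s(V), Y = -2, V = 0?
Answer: √70402/2 ≈ 132.67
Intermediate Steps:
M(b, n) = -2 (M(b, n) = -2 + 0² = -2 + 0 = -2)
c(W) = -W/4
√(-100*(-95 - 81) + c(M(-2, -13))) = √(-100*(-95 - 81) - ¼*(-2)) = √(-100*(-176) + ½) = √(17600 + ½) = √(35201/2) = √70402/2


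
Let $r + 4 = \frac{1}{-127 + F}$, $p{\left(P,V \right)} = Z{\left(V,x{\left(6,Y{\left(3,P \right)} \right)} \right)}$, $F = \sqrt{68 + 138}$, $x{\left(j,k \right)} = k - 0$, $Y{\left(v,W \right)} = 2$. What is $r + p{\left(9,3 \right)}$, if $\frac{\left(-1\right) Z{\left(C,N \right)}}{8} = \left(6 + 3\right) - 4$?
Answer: $- \frac{700739}{15923} - \frac{\sqrt{206}}{15923} \approx -44.009$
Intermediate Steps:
$x{\left(j,k \right)} = k$ ($x{\left(j,k \right)} = k + 0 = k$)
$F = \sqrt{206} \approx 14.353$
$Z{\left(C,N \right)} = -40$ ($Z{\left(C,N \right)} = - 8 \left(\left(6 + 3\right) - 4\right) = - 8 \left(9 - 4\right) = \left(-8\right) 5 = -40$)
$p{\left(P,V \right)} = -40$
$r = -4 + \frac{1}{-127 + \sqrt{206}} \approx -4.0089$
$r + p{\left(9,3 \right)} = \left(- \frac{63819}{15923} - \frac{\sqrt{206}}{15923}\right) - 40 = - \frac{700739}{15923} - \frac{\sqrt{206}}{15923}$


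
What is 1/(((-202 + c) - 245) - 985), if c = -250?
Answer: -1/1682 ≈ -0.00059453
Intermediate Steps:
1/(((-202 + c) - 245) - 985) = 1/(((-202 - 250) - 245) - 985) = 1/((-452 - 245) - 985) = 1/(-697 - 985) = 1/(-1682) = -1/1682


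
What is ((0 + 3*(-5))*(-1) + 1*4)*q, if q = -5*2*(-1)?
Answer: 190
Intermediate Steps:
q = 10 (q = -10*(-1) = 10)
((0 + 3*(-5))*(-1) + 1*4)*q = ((0 + 3*(-5))*(-1) + 1*4)*10 = ((0 - 15)*(-1) + 4)*10 = (-15*(-1) + 4)*10 = (15 + 4)*10 = 19*10 = 190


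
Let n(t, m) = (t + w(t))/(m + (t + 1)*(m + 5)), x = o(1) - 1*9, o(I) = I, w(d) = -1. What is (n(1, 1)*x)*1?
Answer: 0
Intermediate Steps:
x = -8 (x = 1 - 1*9 = 1 - 9 = -8)
n(t, m) = (-1 + t)/(m + (1 + t)*(5 + m)) (n(t, m) = (t - 1)/(m + (t + 1)*(m + 5)) = (-1 + t)/(m + (1 + t)*(5 + m)))
(n(1, 1)*x)*1 = (((-1 + 1)/(5 + 2*1 + 5*1 + 1*1))*(-8))*1 = ((0/(5 + 2 + 5 + 1))*(-8))*1 = ((0/13)*(-8))*1 = (((1/13)*0)*(-8))*1 = (0*(-8))*1 = 0*1 = 0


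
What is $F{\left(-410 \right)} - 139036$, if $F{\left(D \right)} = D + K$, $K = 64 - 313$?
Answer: $-139695$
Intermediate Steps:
$K = -249$
$F{\left(D \right)} = -249 + D$ ($F{\left(D \right)} = D - 249 = -249 + D$)
$F{\left(-410 \right)} - 139036 = \left(-249 - 410\right) - 139036 = -659 - 139036 = -139695$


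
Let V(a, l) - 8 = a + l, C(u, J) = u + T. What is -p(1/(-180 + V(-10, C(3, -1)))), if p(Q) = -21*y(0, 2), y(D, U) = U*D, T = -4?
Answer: 0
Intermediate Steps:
C(u, J) = -4 + u (C(u, J) = u - 4 = -4 + u)
y(D, U) = D*U
V(a, l) = 8 + a + l (V(a, l) = 8 + (a + l) = 8 + a + l)
p(Q) = 0 (p(Q) = -0*2 = -21*0 = 0)
-p(1/(-180 + V(-10, C(3, -1)))) = -1*0 = 0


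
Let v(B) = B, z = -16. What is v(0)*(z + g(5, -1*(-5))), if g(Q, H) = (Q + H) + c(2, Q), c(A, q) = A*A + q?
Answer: 0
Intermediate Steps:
c(A, q) = q + A² (c(A, q) = A² + q = q + A²)
g(Q, H) = 4 + H + 2*Q (g(Q, H) = (Q + H) + (Q + 2²) = (H + Q) + (Q + 4) = (H + Q) + (4 + Q) = 4 + H + 2*Q)
v(0)*(z + g(5, -1*(-5))) = 0*(-16 + (4 - 1*(-5) + 2*5)) = 0*(-16 + (4 + 5 + 10)) = 0*(-16 + 19) = 0*3 = 0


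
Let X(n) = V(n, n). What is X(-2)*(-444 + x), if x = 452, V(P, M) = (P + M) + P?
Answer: -48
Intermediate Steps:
V(P, M) = M + 2*P (V(P, M) = (M + P) + P = M + 2*P)
X(n) = 3*n (X(n) = n + 2*n = 3*n)
X(-2)*(-444 + x) = (3*(-2))*(-444 + 452) = -6*8 = -48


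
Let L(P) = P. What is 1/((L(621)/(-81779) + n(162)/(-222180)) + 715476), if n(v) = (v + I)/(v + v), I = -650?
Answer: 735871157910/526498146993865589 ≈ 1.3977e-6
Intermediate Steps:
n(v) = (-650 + v)/(2*v) (n(v) = (v - 650)/(v + v) = (-650 + v)/((2*v)) = (-650 + v)*(1/(2*v)) = (-650 + v)/(2*v))
1/((L(621)/(-81779) + n(162)/(-222180)) + 715476) = 1/((621/(-81779) + ((½)*(-650 + 162)/162)/(-222180)) + 715476) = 1/((621*(-1/81779) + ((½)*(1/162)*(-488))*(-1/222180)) + 715476) = 1/((-621/81779 - 122/81*(-1/222180)) + 715476) = 1/((-621/81779 + 61/8998290) + 715476) = 1/(-5582949571/735871157910 + 715476) = 1/(526498146993865589/735871157910) = 735871157910/526498146993865589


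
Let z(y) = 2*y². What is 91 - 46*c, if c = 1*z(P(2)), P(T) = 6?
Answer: -3221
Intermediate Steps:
c = 72 (c = 1*(2*6²) = 1*(2*36) = 1*72 = 72)
91 - 46*c = 91 - 46*72 = 91 - 3312 = -3221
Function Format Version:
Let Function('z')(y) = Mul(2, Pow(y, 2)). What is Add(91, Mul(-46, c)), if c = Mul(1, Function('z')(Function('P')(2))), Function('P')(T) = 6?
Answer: -3221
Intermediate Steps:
c = 72 (c = Mul(1, Mul(2, Pow(6, 2))) = Mul(1, Mul(2, 36)) = Mul(1, 72) = 72)
Add(91, Mul(-46, c)) = Add(91, Mul(-46, 72)) = Add(91, -3312) = -3221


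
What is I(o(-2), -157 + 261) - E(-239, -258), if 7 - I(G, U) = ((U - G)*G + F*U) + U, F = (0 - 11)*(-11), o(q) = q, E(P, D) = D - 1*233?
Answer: -11978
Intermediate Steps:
E(P, D) = -233 + D (E(P, D) = D - 233 = -233 + D)
F = 121 (F = -11*(-11) = 121)
I(G, U) = 7 - 122*U - G*(U - G) (I(G, U) = 7 - (((U - G)*G + 121*U) + U) = 7 - ((G*(U - G) + 121*U) + U) = 7 - ((121*U + G*(U - G)) + U) = 7 - (122*U + G*(U - G)) = 7 + (-122*U - G*(U - G)) = 7 - 122*U - G*(U - G))
I(o(-2), -157 + 261) - E(-239, -258) = (7 + (-2)² - 122*(-157 + 261) - 1*(-2)*(-157 + 261)) - (-233 - 258) = (7 + 4 - 122*104 - 1*(-2)*104) - 1*(-491) = (7 + 4 - 12688 + 208) + 491 = -12469 + 491 = -11978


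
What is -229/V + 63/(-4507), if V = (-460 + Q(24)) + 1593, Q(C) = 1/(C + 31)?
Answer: -60691573/280858212 ≈ -0.21609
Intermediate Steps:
Q(C) = 1/(31 + C)
V = 62316/55 (V = (-460 + 1/(31 + 24)) + 1593 = (-460 + 1/55) + 1593 = -25299/55 + 1593 = 62316/55 ≈ 1133.0)
-229/V + 63/(-4507) = -229/62316/55 + 63/(-4507) = -229*55/62316 + 63*(-1/4507) = -12595/62316 - 63/4507 = -60691573/280858212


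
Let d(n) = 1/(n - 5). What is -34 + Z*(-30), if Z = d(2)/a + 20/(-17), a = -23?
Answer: 336/391 ≈ 0.85933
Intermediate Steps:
d(n) = 1/(-5 + n)
Z = -1363/1173 (Z = 1/((-5 + 2)*(-23)) + 20/(-17) = -1/23/(-3) + 20*(-1/17) = -⅓*(-1/23) - 20/17 = 1/69 - 20/17 = -1363/1173 ≈ -1.1620)
-34 + Z*(-30) = -34 - 1363/1173*(-30) = -34 + 13630/391 = 336/391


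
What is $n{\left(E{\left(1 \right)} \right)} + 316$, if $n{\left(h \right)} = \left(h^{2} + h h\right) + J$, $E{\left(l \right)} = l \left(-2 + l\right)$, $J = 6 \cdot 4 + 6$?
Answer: $348$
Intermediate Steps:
$J = 30$ ($J = 24 + 6 = 30$)
$n{\left(h \right)} = 30 + 2 h^{2}$ ($n{\left(h \right)} = \left(h^{2} + h h\right) + 30 = \left(h^{2} + h^{2}\right) + 30 = 2 h^{2} + 30 = 30 + 2 h^{2}$)
$n{\left(E{\left(1 \right)} \right)} + 316 = \left(30 + 2 \left(1 \left(-2 + 1\right)\right)^{2}\right) + 316 = \left(30 + 2 \left(1 \left(-1\right)\right)^{2}\right) + 316 = \left(30 + 2 \left(-1\right)^{2}\right) + 316 = \left(30 + 2 \cdot 1\right) + 316 = \left(30 + 2\right) + 316 = 32 + 316 = 348$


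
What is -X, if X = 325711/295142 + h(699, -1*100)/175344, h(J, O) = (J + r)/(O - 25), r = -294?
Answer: -237960472183/215630745200 ≈ -1.1036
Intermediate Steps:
h(J, O) = (-294 + J)/(-25 + O) (h(J, O) = (J - 294)/(O - 25) = (-294 + J)/(-25 + O))
X = 237960472183/215630745200 (X = 325711/295142 + ((-294 + 699)/(-25 - 1*100))/175344 = 325711*(1/295142) + (405/(-25 - 100))*(1/175344) = 325711/295142 + (405/(-125))*(1/175344) = 325711/295142 - 1/125*405*(1/175344) = 325711/295142 - 81/25*1/175344 = 325711/295142 - 27/1461200 = 237960472183/215630745200 ≈ 1.1036)
-X = -1*237960472183/215630745200 = -237960472183/215630745200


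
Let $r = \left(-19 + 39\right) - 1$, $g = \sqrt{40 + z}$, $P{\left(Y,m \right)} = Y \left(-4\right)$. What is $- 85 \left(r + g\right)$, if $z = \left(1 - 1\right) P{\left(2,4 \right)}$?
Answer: $-1615 - 170 \sqrt{10} \approx -2152.6$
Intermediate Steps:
$P{\left(Y,m \right)} = - 4 Y$
$z = 0$ ($z = \left(1 - 1\right) \left(\left(-4\right) 2\right) = 0 \left(-8\right) = 0$)
$g = 2 \sqrt{10}$ ($g = \sqrt{40 + 0} = \sqrt{40} = 2 \sqrt{10} \approx 6.3246$)
$r = 19$ ($r = 20 - 1 = 19$)
$- 85 \left(r + g\right) = - 85 \left(19 + 2 \sqrt{10}\right) = -1615 - 170 \sqrt{10}$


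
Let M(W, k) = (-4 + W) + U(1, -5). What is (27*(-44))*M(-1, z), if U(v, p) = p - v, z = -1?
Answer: 13068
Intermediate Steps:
M(W, k) = -10 + W (M(W, k) = (-4 + W) + (-5 - 1*1) = (-4 + W) + (-5 - 1) = (-4 + W) - 6 = -10 + W)
(27*(-44))*M(-1, z) = (27*(-44))*(-10 - 1) = -1188*(-11) = 13068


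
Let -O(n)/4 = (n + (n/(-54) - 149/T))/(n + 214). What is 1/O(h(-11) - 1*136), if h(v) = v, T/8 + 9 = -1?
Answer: 12060/102539 ≈ 0.11761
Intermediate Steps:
T = -80 (T = -72 + 8*(-1) = -72 - 8 = -80)
O(n) = -4*(149/80 + 53*n/54)/(214 + n) (O(n) = -4*(n + (n/(-54) - 149/(-80)))/(n + 214) = -4*(n + (n*(-1/54) - 149*(-1/80)))/(214 + n) = -4*(n + (-n/54 + 149/80))/(214 + n) = -4*(n + (149/80 - n/54))/(214 + n) = -4*(149/80 + 53*n/54)/(214 + n))
1/O(h(-11) - 1*136) = 1/((-4023 - 2120*(-11 - 1*136))/(540*(214 + (-11 - 1*136)))) = 1/((-4023 - 2120*(-11 - 136))/(540*(214 + (-11 - 136)))) = 1/((-4023 - 2120*(-147))/(540*(214 - 147))) = 1/((1/540)*(-4023 + 311640)/67) = 1/((1/540)*(1/67)*307617) = 1/(102539/12060) = 12060/102539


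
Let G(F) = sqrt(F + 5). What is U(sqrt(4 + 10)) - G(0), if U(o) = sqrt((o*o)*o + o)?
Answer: -sqrt(5) + 14**(1/4)*sqrt(15) ≈ 5.2556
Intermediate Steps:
U(o) = sqrt(o + o**3) (U(o) = sqrt(o**2*o + o) = sqrt(o**3 + o) = sqrt(o + o**3))
G(F) = sqrt(5 + F)
U(sqrt(4 + 10)) - G(0) = sqrt(sqrt(4 + 10) + (sqrt(4 + 10))**3) - sqrt(5 + 0) = sqrt(sqrt(14) + (sqrt(14))**3) - sqrt(5) = sqrt(sqrt(14) + 14*sqrt(14)) - sqrt(5) = sqrt(15*sqrt(14)) - sqrt(5) = 14**(1/4)*sqrt(15) - sqrt(5) = -sqrt(5) + 14**(1/4)*sqrt(15)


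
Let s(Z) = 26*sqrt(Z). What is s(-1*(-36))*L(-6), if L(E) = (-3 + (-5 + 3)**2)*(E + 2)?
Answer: -624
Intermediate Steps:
L(E) = 2 + E (L(E) = (-3 + (-2)**2)*(2 + E) = (-3 + 4)*(2 + E) = 1*(2 + E) = 2 + E)
s(-1*(-36))*L(-6) = (26*sqrt(-1*(-36)))*(2 - 6) = (26*sqrt(36))*(-4) = (26*6)*(-4) = 156*(-4) = -624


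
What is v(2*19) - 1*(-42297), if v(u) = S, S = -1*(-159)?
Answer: 42456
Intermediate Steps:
S = 159
v(u) = 159
v(2*19) - 1*(-42297) = 159 - 1*(-42297) = 159 + 42297 = 42456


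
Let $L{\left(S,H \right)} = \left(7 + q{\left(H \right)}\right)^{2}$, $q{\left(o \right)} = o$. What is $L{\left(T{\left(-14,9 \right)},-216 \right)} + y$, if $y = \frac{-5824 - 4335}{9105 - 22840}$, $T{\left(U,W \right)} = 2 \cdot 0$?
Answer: $\frac{599968694}{13735} \approx 43682.0$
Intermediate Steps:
$T{\left(U,W \right)} = 0$
$L{\left(S,H \right)} = \left(7 + H\right)^{2}$
$y = \frac{10159}{13735}$ ($y = - \frac{10159}{-13735} = \left(-10159\right) \left(- \frac{1}{13735}\right) = \frac{10159}{13735} \approx 0.73964$)
$L{\left(T{\left(-14,9 \right)},-216 \right)} + y = \left(7 - 216\right)^{2} + \frac{10159}{13735} = \left(-209\right)^{2} + \frac{10159}{13735} = 43681 + \frac{10159}{13735} = \frac{599968694}{13735}$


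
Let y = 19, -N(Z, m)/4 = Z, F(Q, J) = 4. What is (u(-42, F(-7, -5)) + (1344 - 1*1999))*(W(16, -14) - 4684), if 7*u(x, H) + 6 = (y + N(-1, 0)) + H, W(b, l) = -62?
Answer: 3094392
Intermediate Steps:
N(Z, m) = -4*Z
u(x, H) = 17/7 + H/7 (u(x, H) = -6/7 + ((19 - 4*(-1)) + H)/7 = -6/7 + ((19 + 4) + H)/7 = -6/7 + (23 + H)/7 = -6/7 + (23/7 + H/7) = 17/7 + H/7)
(u(-42, F(-7, -5)) + (1344 - 1*1999))*(W(16, -14) - 4684) = ((17/7 + (1/7)*4) + (1344 - 1*1999))*(-62 - 4684) = ((17/7 + 4/7) + (1344 - 1999))*(-4746) = (3 - 655)*(-4746) = -652*(-4746) = 3094392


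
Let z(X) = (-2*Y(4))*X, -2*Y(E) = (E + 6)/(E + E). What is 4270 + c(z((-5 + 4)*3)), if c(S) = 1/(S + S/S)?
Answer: 46966/11 ≈ 4269.6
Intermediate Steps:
Y(E) = -(6 + E)/(4*E) (Y(E) = -(E + 6)/(2*(E + E)) = -(6 + E)/(2*(2*E)) = -(6 + E)*1/(2*E)/2 = -(6 + E)/(4*E))
z(X) = 5*X/4 (z(X) = (-(-6 - 1*4)/(2*4))*X = (-(-6 - 4)/(2*4))*X = (-(-10)/(2*4))*X = (-2*(-5/8))*X = 5*X/4)
c(S) = 1/(1 + S) (c(S) = 1/(S + 1) = 1/(1 + S))
4270 + c(z((-5 + 4)*3)) = 4270 + 1/(1 + 5*((-5 + 4)*3)/4) = 4270 + 1/(1 + 5*(-1*3)/4) = 4270 + 1/(1 + (5/4)*(-3)) = 4270 + 1/(1 - 15/4) = 4270 + 1/(-11/4) = 4270 - 4/11 = 46966/11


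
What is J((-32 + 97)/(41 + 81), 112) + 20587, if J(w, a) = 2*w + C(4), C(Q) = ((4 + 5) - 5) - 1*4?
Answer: 1255872/61 ≈ 20588.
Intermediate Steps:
C(Q) = 0 (C(Q) = (9 - 5) - 4 = 4 - 4 = 0)
J(w, a) = 2*w (J(w, a) = 2*w + 0 = 2*w)
J((-32 + 97)/(41 + 81), 112) + 20587 = 2*((-32 + 97)/(41 + 81)) + 20587 = 2*(65/122) + 20587 = 65/61 + 20587 = 1255872/61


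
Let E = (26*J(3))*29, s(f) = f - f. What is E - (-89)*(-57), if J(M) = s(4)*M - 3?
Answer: -7335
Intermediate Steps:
s(f) = 0
J(M) = -3 (J(M) = 0*M - 3 = 0 - 3 = -3)
E = -2262 (E = (26*(-3))*29 = -78*29 = -2262)
E - (-89)*(-57) = -2262 - (-89)*(-57) = -2262 - 1*5073 = -2262 - 5073 = -7335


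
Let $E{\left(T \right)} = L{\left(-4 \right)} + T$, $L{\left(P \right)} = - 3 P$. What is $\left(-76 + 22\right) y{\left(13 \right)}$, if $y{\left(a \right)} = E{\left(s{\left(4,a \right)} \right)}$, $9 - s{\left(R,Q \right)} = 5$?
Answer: $-864$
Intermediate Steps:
$s{\left(R,Q \right)} = 4$ ($s{\left(R,Q \right)} = 9 - 5 = 4$)
$E{\left(T \right)} = 12 + T$ ($E{\left(T \right)} = \left(-3\right) \left(-4\right) + T = 12 + T$)
$y{\left(a \right)} = 16$ ($y{\left(a \right)} = 12 + 4 = 16$)
$\left(-76 + 22\right) y{\left(13 \right)} = \left(-76 + 22\right) 16 = \left(-54\right) 16 = -864$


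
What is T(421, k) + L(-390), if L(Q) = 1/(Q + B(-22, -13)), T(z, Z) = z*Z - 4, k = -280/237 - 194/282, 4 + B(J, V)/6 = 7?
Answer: -1092572549/1381236 ≈ -791.01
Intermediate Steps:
B(J, V) = 18 (B(J, V) = -24 + 6*7 = -24 + 42 = 18)
k = -6941/3713 (k = -280*1/237 - 194*1/282 = -280/237 - 97/141 = -6941/3713 ≈ -1.8694)
T(z, Z) = -4 + Z*z (T(z, Z) = Z*z - 4 = -4 + Z*z)
L(Q) = 1/(18 + Q) (L(Q) = 1/(Q + 18) = 1/(18 + Q))
T(421, k) + L(-390) = (-4 - 6941/3713*421) + 1/(18 - 390) = (-4 - 2922161/3713) + 1/(-372) = -2937013/3713 - 1/372 = -1092572549/1381236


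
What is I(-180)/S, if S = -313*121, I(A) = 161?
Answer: -161/37873 ≈ -0.0042510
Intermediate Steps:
S = -37873
I(-180)/S = 161/(-37873) = 161*(-1/37873) = -161/37873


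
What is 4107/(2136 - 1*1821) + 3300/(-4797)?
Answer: 691177/55965 ≈ 12.350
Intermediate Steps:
4107/(2136 - 1*1821) + 3300/(-4797) = 4107/(2136 - 1821) + 3300*(-1/4797) = 4107/315 - 1100/1599 = 4107*(1/315) - 1100/1599 = 1369/105 - 1100/1599 = 691177/55965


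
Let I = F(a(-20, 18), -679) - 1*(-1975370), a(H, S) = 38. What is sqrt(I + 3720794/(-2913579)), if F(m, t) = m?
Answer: sqrt(1863234917944458178)/971193 ≈ 1405.5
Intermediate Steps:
I = 1975408 (I = 38 - 1*(-1975370) = 38 + 1975370 = 1975408)
sqrt(I + 3720794/(-2913579)) = sqrt(1975408 + 3720794/(-2913579)) = sqrt(1975408 + 3720794*(-1/2913579)) = sqrt(1975408 - 3720794/2913579) = sqrt(5755503544438/2913579) = sqrt(1863234917944458178)/971193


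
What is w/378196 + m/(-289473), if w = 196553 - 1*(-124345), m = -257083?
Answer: 95059534511/54738765354 ≈ 1.7366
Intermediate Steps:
w = 320898 (w = 196553 + 124345 = 320898)
w/378196 + m/(-289473) = 320898/378196 - 257083/(-289473) = 320898*(1/378196) - 257083*(-1/289473) = 160449/189098 + 257083/289473 = 95059534511/54738765354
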